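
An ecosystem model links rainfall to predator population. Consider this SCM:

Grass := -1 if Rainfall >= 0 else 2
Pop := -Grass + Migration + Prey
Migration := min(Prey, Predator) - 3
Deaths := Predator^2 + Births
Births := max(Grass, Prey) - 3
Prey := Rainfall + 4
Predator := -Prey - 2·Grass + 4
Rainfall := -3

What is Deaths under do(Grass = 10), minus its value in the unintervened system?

296

Under do(Grass=10), the mechanism Grass := -1 if Rainfall >= 0 else 2 is discarded; Grass is fixed at 10.
Prey = Rainfall + 4  [with Rainfall=-3]  = 1
Predator = -Prey - 2·Grass + 4  [with Prey=1, Grass=10]  = -17
Births = max(Grass, Prey) - 3  [with Grass=10, Prey=1]  = 7
Deaths = Predator^2 + Births  [with Predator=-17, Births=7]  = 296
Without intervention: Grass = -1 if Rainfall >= 0 else 2  [with Rainfall=-3]  = 2; Prey = Rainfall + 4  [with Rainfall=-3]  = 1; Predator = -Prey - 2·Grass + 4  [with Prey=1, Grass=2]  = -1; Births = max(Grass, Prey) - 3  [with Grass=2, Prey=1]  = -1; Deaths = Predator^2 + Births  [with Predator=-1, Births=-1]  = 0.
Change = 296 − 0 = 296.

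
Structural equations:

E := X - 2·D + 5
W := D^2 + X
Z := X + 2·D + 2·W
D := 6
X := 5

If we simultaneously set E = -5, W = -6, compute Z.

The joint intervention fixes E = -5, W = -6, removing each variable's own equation.
Z = X + 2·D + 2·W  [with X=5, D=6, W=-6]  = 5

5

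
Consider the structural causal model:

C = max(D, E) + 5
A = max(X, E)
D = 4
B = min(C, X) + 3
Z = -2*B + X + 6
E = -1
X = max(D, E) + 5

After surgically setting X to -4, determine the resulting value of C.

Under do(X=-4), the mechanism X = max(D, E) + 5 is discarded; X is fixed at -4.
Since C is not a descendant of the intervened variable, it is unaffected.
C = max(D, E) + 5  [with D=4, E=-1]  = 9

9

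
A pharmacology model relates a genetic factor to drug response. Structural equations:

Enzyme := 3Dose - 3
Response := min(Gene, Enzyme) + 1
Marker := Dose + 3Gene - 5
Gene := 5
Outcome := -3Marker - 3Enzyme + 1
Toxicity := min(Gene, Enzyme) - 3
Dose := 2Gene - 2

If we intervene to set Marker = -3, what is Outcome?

The intervention breaks the incoming arrows to Marker: Marker := Dose + 3Gene - 5 no longer applies, and Marker = -3.
Dose = 2Gene - 2  [with Gene=5]  = 8
Enzyme = 3Dose - 3  [with Dose=8]  = 21
Outcome = -3Marker - 3Enzyme + 1  [with Marker=-3, Enzyme=21]  = -53

-53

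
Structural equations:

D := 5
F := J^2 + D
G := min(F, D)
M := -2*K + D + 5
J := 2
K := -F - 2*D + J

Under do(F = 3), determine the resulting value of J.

2

Under do(F=3), the mechanism F := J^2 + D is discarded; F is fixed at 3.
Since J is not a descendant of the intervened variable, it is unaffected.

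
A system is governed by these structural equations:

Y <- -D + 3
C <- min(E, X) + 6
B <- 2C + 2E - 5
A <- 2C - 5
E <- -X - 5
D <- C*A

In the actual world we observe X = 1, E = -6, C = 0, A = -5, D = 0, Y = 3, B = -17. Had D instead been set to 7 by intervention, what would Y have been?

The intervention breaks the incoming arrows to D: D <- C*A no longer applies, and D = 7.
Y = -D + 3  [with D=7]  = -4

-4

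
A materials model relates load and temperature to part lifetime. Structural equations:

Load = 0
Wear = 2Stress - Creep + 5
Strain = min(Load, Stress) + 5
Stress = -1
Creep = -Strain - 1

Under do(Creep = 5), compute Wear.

Intervening sets Creep = 5 and removes its equation (Creep = -Strain - 1).
Wear = 2Stress - Creep + 5  [with Stress=-1, Creep=5]  = -2

-2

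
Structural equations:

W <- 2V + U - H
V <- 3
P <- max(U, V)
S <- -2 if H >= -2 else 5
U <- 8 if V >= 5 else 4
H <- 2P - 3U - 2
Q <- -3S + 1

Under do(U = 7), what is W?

do(U=7) replaces the equation U <- 8 if V >= 5 else 4 with the constant U = 7.
P = max(U, V)  [with U=7, V=3]  = 7
H = 2P - 3U - 2  [with P=7, U=7]  = -9
W = 2V + U - H  [with V=3, U=7, H=-9]  = 22

22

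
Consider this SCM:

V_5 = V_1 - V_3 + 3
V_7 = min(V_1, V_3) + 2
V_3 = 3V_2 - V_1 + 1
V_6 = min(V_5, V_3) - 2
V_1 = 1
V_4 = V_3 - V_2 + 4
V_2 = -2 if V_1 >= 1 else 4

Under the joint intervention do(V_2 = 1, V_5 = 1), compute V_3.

3

Under do(V_2 = 1, V_5 = 1), each intervened variable's structural equation is replaced by its fixed value.
V_3 = 3V_2 - V_1 + 1  [with V_2=1, V_1=1]  = 3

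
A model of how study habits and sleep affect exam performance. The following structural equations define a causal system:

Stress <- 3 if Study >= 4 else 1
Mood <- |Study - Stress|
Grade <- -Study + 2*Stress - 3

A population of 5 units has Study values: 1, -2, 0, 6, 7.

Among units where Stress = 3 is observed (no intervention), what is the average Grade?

-3.5

Conditioning on Stress=3 selects the 2 unit(s) with Study ∈ {6, 7}. Their Grade values: -3, -4. Mean = -3.5.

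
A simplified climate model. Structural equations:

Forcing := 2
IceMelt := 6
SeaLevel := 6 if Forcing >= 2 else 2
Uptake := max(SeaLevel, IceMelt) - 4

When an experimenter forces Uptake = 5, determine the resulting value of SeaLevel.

6

Under do(Uptake=5), the mechanism Uptake := max(SeaLevel, IceMelt) - 4 is discarded; Uptake is fixed at 5.
Since SeaLevel is not a descendant of the intervened variable, it is unaffected.
SeaLevel = 6 if Forcing >= 2 else 2  [with Forcing=2]  = 6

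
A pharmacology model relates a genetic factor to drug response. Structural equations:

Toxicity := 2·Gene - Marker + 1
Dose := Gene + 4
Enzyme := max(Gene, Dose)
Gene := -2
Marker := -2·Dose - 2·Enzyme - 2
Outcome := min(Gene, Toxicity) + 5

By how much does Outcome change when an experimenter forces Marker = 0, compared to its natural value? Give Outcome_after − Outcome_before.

-1

Under do(Marker=0), the mechanism Marker := -2·Dose - 2·Enzyme - 2 is discarded; Marker is fixed at 0.
Toxicity = 2·Gene - Marker + 1  [with Gene=-2, Marker=0]  = -3
Outcome = min(Gene, Toxicity) + 5  [with Gene=-2, Toxicity=-3]  = 2
Without intervention: Dose = Gene + 4  [with Gene=-2]  = 2; Enzyme = max(Gene, Dose)  [with Gene=-2, Dose=2]  = 2; Marker = -2·Dose - 2·Enzyme - 2  [with Dose=2, Enzyme=2]  = -10; Toxicity = 2·Gene - Marker + 1  [with Gene=-2, Marker=-10]  = 7; Outcome = min(Gene, Toxicity) + 5  [with Gene=-2, Toxicity=7]  = 3.
Change = 2 − 3 = -1.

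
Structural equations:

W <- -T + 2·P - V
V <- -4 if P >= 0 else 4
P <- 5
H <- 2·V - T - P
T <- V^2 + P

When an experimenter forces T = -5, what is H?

-8

The intervention breaks the incoming arrows to T: T <- V^2 + P no longer applies, and T = -5.
V = -4 if P >= 0 else 4  [with P=5]  = -4
H = 2·V - T - P  [with V=-4, T=-5, P=5]  = -8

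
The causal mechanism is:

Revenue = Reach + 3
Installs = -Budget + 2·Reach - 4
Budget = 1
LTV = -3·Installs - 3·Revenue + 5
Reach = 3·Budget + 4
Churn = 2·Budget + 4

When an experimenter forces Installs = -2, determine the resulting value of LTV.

The intervention breaks the incoming arrows to Installs: Installs = -Budget + 2·Reach - 4 no longer applies, and Installs = -2.
Reach = 3·Budget + 4  [with Budget=1]  = 7
Revenue = Reach + 3  [with Reach=7]  = 10
LTV = -3·Installs - 3·Revenue + 5  [with Installs=-2, Revenue=10]  = -19

-19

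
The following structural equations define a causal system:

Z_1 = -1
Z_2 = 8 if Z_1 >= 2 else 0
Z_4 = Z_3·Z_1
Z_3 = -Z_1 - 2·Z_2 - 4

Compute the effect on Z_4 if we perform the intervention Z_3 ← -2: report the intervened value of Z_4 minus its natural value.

-1

The intervention breaks the incoming arrows to Z_3: Z_3 = -Z_1 - 2·Z_2 - 4 no longer applies, and Z_3 = -2.
Z_4 = Z_3·Z_1  [with Z_3=-2, Z_1=-1]  = 2
Without intervention: Z_2 = 8 if Z_1 >= 2 else 0  [with Z_1=-1]  = 0; Z_3 = -Z_1 - 2·Z_2 - 4  [with Z_1=-1, Z_2=0]  = -3; Z_4 = Z_3·Z_1  [with Z_3=-3, Z_1=-1]  = 3.
Change = 2 − 3 = -1.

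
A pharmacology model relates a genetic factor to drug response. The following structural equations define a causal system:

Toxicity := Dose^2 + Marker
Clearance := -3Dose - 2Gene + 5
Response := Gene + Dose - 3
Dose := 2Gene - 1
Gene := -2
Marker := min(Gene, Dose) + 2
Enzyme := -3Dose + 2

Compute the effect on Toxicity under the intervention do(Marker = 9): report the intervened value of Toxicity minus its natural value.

Under do(Marker=9), the mechanism Marker := min(Gene, Dose) + 2 is discarded; Marker is fixed at 9.
Dose = 2Gene - 1  [with Gene=-2]  = -5
Toxicity = Dose^2 + Marker  [with Dose=-5, Marker=9]  = 34
Without intervention: Dose = 2Gene - 1  [with Gene=-2]  = -5; Marker = min(Gene, Dose) + 2  [with Gene=-2, Dose=-5]  = -3; Toxicity = Dose^2 + Marker  [with Dose=-5, Marker=-3]  = 22.
Change = 34 − 22 = 12.

12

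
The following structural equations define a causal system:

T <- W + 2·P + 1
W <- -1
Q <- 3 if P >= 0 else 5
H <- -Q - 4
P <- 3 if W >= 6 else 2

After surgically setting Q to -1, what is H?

Intervening sets Q = -1 and removes its equation (Q <- 3 if P >= 0 else 5).
H = -Q - 4  [with Q=-1]  = -3

-3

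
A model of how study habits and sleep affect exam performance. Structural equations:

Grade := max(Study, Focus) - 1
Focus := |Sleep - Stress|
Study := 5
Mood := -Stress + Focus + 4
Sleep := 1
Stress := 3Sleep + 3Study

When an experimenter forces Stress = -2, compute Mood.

9

do(Stress=-2) replaces the equation Stress := 3Sleep + 3Study with the constant Stress = -2.
Focus = |Sleep - Stress|  [with Sleep=1, Stress=-2]  = 3
Mood = -Stress + Focus + 4  [with Stress=-2, Focus=3]  = 9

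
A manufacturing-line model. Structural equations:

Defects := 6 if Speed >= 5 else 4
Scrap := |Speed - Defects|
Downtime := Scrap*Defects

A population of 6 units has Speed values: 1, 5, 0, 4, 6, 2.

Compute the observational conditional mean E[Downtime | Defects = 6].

3

Conditioning on Defects=6 selects the 2 unit(s) with Speed ∈ {5, 6}. Their Downtime values: 6, 0. Mean = 3.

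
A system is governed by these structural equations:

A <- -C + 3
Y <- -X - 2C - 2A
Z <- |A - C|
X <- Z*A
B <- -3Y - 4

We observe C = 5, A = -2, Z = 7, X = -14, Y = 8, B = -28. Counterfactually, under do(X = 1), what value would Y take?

Intervening sets X = 1 and removes its equation (X <- Z*A).
A = -C + 3  [with C=5]  = -2
Y = -X - 2C - 2A  [with X=1, C=5, A=-2]  = -7

-7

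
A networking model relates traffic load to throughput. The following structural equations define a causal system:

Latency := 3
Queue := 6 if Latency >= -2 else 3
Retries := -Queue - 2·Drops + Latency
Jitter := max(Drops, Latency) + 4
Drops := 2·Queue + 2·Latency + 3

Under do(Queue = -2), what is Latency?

Under do(Queue=-2), the mechanism Queue := 6 if Latency >= -2 else 3 is discarded; Queue is fixed at -2.
Latency is not downstream of the intervention, so its value is determined by the original equations.

3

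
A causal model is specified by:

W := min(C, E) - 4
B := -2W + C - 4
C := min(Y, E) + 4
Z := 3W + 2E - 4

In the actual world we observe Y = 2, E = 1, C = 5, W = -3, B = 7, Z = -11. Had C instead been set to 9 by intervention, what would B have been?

do(C=9) replaces the equation C := min(Y, E) + 4 with the constant C = 9.
W = min(C, E) - 4  [with C=9, E=1]  = -3
B = -2W + C - 4  [with W=-3, C=9]  = 11

11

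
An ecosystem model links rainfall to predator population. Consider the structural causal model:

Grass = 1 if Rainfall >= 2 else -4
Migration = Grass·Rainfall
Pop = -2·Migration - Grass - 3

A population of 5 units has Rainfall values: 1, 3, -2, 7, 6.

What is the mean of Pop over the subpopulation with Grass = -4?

-3

E[Pop|Grass=-4] averages over only the 2 units with Grass=-4 (Rainfall = 1, -2): Pop = 9, -15, mean -3.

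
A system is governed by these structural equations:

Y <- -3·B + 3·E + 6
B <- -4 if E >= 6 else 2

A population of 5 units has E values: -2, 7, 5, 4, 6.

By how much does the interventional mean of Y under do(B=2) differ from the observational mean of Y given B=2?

5

The intervention sets B=2 in all 5 units regardless of E. Recomputing Y per unit gives -6, 21, 15, 12, 18; average 12.
Conditioning on B=2 selects the 3 unit(s) with E ∈ {-2, 5, 4}. Their Y values: -6, 15, 12. Mean = 7.
Difference = 12 − 7 = 5.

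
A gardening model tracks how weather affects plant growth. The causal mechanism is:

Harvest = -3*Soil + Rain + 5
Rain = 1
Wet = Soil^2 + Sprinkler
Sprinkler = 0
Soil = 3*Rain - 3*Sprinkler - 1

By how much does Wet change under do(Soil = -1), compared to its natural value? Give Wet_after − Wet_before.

The intervention breaks the incoming arrows to Soil: Soil = 3*Rain - 3*Sprinkler - 1 no longer applies, and Soil = -1.
Wet = Soil^2 + Sprinkler  [with Soil=-1, Sprinkler=0]  = 1
Without intervention: Soil = 3*Rain - 3*Sprinkler - 1  [with Rain=1, Sprinkler=0]  = 2; Wet = Soil^2 + Sprinkler  [with Soil=2, Sprinkler=0]  = 4.
Change = 1 − 4 = -3.

-3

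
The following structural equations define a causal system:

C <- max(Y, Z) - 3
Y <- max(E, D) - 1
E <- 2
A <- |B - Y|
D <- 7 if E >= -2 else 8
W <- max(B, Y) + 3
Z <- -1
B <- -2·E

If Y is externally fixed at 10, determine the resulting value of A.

The intervention breaks the incoming arrows to Y: Y <- max(E, D) - 1 no longer applies, and Y = 10.
B = -2·E  [with E=2]  = -4
A = |B - Y|  [with B=-4, Y=10]  = 14

14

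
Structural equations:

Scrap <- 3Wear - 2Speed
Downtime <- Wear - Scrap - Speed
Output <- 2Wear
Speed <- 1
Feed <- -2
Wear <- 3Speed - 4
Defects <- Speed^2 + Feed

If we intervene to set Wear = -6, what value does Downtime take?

13

The intervention breaks the incoming arrows to Wear: Wear <- 3Speed - 4 no longer applies, and Wear = -6.
Scrap = 3Wear - 2Speed  [with Wear=-6, Speed=1]  = -20
Downtime = Wear - Scrap - Speed  [with Wear=-6, Scrap=-20, Speed=1]  = 13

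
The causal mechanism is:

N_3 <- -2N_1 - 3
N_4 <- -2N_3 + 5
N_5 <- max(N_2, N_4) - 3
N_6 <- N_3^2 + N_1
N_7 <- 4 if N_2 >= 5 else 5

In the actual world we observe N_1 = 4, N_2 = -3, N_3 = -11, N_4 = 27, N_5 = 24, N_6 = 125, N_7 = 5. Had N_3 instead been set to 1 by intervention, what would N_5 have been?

do(N_3=1) replaces the equation N_3 <- -2N_1 - 3 with the constant N_3 = 1.
N_4 = -2N_3 + 5  [with N_3=1]  = 3
N_5 = max(N_2, N_4) - 3  [with N_2=-3, N_4=3]  = 0

0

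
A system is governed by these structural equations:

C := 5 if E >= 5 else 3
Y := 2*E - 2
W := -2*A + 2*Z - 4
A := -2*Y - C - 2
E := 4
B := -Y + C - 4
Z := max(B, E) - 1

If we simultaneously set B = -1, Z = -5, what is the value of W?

Under do(B = -1, Z = -5), each intervened variable's structural equation is replaced by its fixed value.
C = 5 if E >= 5 else 3  [with E=4]  = 3
Y = 2*E - 2  [with E=4]  = 6
A = -2*Y - C - 2  [with Y=6, C=3]  = -17
W = -2*A + 2*Z - 4  [with A=-17, Z=-5]  = 20

20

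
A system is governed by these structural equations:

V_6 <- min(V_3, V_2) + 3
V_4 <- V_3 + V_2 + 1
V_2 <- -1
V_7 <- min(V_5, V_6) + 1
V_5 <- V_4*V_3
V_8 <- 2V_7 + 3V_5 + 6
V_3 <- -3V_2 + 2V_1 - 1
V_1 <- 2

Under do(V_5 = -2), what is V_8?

do(V_5=-2) replaces the equation V_5 <- V_4*V_3 with the constant V_5 = -2.
V_3 = -3V_2 + 2V_1 - 1  [with V_2=-1, V_1=2]  = 6
V_6 = min(V_3, V_2) + 3  [with V_3=6, V_2=-1]  = 2
V_7 = min(V_5, V_6) + 1  [with V_5=-2, V_6=2]  = -1
V_8 = 2V_7 + 3V_5 + 6  [with V_7=-1, V_5=-2]  = -2

-2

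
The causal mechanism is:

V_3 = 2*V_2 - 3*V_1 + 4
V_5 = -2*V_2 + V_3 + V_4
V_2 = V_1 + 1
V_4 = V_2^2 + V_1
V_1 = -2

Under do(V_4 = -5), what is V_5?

Intervening sets V_4 = -5 and removes its equation (V_4 = V_2^2 + V_1).
V_2 = V_1 + 1  [with V_1=-2]  = -1
V_3 = 2*V_2 - 3*V_1 + 4  [with V_2=-1, V_1=-2]  = 8
V_5 = -2*V_2 + V_3 + V_4  [with V_2=-1, V_3=8, V_4=-5]  = 5

5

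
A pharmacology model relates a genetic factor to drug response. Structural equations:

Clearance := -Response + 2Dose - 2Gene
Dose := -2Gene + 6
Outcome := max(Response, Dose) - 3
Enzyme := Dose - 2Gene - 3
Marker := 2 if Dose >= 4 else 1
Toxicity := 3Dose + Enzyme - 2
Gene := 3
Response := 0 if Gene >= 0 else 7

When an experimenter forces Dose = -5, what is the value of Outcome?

do(Dose=-5) replaces the equation Dose := -2Gene + 6 with the constant Dose = -5.
Response = 0 if Gene >= 0 else 7  [with Gene=3]  = 0
Outcome = max(Response, Dose) - 3  [with Response=0, Dose=-5]  = -3

-3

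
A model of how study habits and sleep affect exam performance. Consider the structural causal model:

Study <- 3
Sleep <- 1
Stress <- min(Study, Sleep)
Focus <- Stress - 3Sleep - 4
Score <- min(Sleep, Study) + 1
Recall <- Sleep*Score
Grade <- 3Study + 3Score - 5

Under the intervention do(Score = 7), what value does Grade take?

25

Under do(Score=7), the mechanism Score <- min(Sleep, Study) + 1 is discarded; Score is fixed at 7.
Grade = 3Study + 3Score - 5  [with Study=3, Score=7]  = 25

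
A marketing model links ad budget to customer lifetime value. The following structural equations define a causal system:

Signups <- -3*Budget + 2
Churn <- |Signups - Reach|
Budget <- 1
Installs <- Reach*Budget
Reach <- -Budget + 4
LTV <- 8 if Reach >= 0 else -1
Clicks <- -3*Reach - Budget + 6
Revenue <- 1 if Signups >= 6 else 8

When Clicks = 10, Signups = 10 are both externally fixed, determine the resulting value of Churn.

7

Setting Clicks = 10, Signups = 10 by intervention discards those variables' equations.
Reach = -Budget + 4  [with Budget=1]  = 3
Churn = |Signups - Reach|  [with Signups=10, Reach=3]  = 7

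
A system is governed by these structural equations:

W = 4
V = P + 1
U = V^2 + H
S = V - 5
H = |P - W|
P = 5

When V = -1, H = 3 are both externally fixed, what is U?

4

The joint intervention fixes V = -1, H = 3, removing each variable's own equation.
U = V^2 + H  [with V=-1, H=3]  = 4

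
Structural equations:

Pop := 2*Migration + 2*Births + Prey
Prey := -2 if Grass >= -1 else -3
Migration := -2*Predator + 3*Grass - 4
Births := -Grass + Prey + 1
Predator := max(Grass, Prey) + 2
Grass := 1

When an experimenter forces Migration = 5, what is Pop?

4

The intervention breaks the incoming arrows to Migration: Migration := -2*Predator + 3*Grass - 4 no longer applies, and Migration = 5.
Prey = -2 if Grass >= -1 else -3  [with Grass=1]  = -2
Births = -Grass + Prey + 1  [with Grass=1, Prey=-2]  = -2
Pop = 2*Migration + 2*Births + Prey  [with Migration=5, Births=-2, Prey=-2]  = 4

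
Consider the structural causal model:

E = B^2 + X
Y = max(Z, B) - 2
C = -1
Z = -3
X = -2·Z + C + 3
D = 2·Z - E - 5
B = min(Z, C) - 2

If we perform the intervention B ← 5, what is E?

The intervention breaks the incoming arrows to B: B = min(Z, C) - 2 no longer applies, and B = 5.
X = -2·Z + C + 3  [with Z=-3, C=-1]  = 8
E = B^2 + X  [with B=5, X=8]  = 33

33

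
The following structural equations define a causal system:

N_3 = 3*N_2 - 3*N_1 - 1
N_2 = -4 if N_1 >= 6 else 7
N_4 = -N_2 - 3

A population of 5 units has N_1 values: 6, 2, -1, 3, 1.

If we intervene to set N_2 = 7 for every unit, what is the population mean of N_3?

13.4

do(N_2=7) breaks N_2's dependence on N_1. With N_2=7 fixed, N_3 across the units is 2, 14, 23, 11, 17, mean 13.4.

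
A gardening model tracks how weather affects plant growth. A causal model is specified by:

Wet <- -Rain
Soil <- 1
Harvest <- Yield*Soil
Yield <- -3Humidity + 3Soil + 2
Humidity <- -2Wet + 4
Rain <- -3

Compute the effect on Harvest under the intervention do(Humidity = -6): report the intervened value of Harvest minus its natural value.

Under do(Humidity=-6), the mechanism Humidity <- -2Wet + 4 is discarded; Humidity is fixed at -6.
Yield = -3Humidity + 3Soil + 2  [with Humidity=-6, Soil=1]  = 23
Harvest = Yield*Soil  [with Yield=23, Soil=1]  = 23
Without intervention: Wet = -Rain  [with Rain=-3]  = 3; Humidity = -2Wet + 4  [with Wet=3]  = -2; Yield = -3Humidity + 3Soil + 2  [with Humidity=-2, Soil=1]  = 11; Harvest = Yield*Soil  [with Yield=11, Soil=1]  = 11.
Change = 23 − 11 = 12.

12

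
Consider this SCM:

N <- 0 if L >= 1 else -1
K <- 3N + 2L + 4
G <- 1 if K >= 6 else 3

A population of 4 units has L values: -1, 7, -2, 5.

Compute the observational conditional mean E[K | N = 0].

Conditioning on N=0 selects the 2 unit(s) with L ∈ {7, 5}. Their K values: 18, 14. Mean = 16.

16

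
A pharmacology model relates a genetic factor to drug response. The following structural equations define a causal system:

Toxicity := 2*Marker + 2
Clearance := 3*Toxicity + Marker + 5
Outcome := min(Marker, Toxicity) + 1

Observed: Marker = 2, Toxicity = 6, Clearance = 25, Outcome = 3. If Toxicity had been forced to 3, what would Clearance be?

The intervention breaks the incoming arrows to Toxicity: Toxicity := 2*Marker + 2 no longer applies, and Toxicity = 3.
Clearance = 3*Toxicity + Marker + 5  [with Toxicity=3, Marker=2]  = 16

16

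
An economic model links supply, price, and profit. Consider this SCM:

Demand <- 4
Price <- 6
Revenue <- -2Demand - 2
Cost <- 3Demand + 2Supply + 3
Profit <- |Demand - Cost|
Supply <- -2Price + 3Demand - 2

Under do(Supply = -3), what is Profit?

5

The intervention breaks the incoming arrows to Supply: Supply <- -2Price + 3Demand - 2 no longer applies, and Supply = -3.
Cost = 3Demand + 2Supply + 3  [with Demand=4, Supply=-3]  = 9
Profit = |Demand - Cost|  [with Demand=4, Cost=9]  = 5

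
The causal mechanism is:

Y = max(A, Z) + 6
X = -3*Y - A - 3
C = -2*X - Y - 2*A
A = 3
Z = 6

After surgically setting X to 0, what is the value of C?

-18

Intervening sets X = 0 and removes its equation (X = -3*Y - A - 3).
Y = max(A, Z) + 6  [with A=3, Z=6]  = 12
C = -2*X - Y - 2*A  [with X=0, Y=12, A=3]  = -18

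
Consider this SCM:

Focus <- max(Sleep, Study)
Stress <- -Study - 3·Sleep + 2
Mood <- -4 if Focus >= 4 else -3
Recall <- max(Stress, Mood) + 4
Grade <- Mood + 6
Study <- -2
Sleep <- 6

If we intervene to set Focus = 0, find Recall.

1

Under do(Focus=0), the mechanism Focus <- max(Sleep, Study) is discarded; Focus is fixed at 0.
Stress = -Study - 3·Sleep + 2  [with Study=-2, Sleep=6]  = -14
Mood = -4 if Focus >= 4 else -3  [with Focus=0]  = -3
Recall = max(Stress, Mood) + 4  [with Stress=-14, Mood=-3]  = 1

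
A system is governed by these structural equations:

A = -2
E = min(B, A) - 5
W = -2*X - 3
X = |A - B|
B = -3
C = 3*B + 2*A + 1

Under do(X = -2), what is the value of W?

1

do(X=-2) replaces the equation X = |A - B| with the constant X = -2.
W = -2*X - 3  [with X=-2]  = 1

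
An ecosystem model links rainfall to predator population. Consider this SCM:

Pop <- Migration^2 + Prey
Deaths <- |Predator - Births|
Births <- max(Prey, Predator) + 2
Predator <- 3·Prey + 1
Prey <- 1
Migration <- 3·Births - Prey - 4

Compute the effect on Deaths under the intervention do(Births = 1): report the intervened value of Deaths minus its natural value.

1

The intervention breaks the incoming arrows to Births: Births <- max(Prey, Predator) + 2 no longer applies, and Births = 1.
Predator = 3·Prey + 1  [with Prey=1]  = 4
Deaths = |Predator - Births|  [with Predator=4, Births=1]  = 3
Without intervention: Predator = 3·Prey + 1  [with Prey=1]  = 4; Births = max(Prey, Predator) + 2  [with Prey=1, Predator=4]  = 6; Deaths = |Predator - Births|  [with Predator=4, Births=6]  = 2.
Change = 3 − 2 = 1.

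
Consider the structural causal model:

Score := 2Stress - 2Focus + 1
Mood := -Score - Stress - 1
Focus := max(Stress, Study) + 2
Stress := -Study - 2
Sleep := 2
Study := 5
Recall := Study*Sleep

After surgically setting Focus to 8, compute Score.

-29

Intervening sets Focus = 8 and removes its equation (Focus := max(Stress, Study) + 2).
Stress = -Study - 2  [with Study=5]  = -7
Score = 2Stress - 2Focus + 1  [with Stress=-7, Focus=8]  = -29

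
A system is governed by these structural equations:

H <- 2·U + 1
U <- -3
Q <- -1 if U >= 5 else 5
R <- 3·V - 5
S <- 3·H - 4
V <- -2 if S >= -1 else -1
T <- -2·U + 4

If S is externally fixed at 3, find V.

-2

Under do(S=3), the mechanism S <- 3·H - 4 is discarded; S is fixed at 3.
V = -2 if S >= -1 else -1  [with S=3]  = -2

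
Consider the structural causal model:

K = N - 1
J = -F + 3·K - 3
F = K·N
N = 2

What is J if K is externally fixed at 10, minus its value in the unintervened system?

Under do(K=10), the mechanism K = N - 1 is discarded; K is fixed at 10.
F = K·N  [with K=10, N=2]  = 20
J = -F + 3·K - 3  [with F=20, K=10]  = 7
Without intervention: K = N - 1  [with N=2]  = 1; F = K·N  [with K=1, N=2]  = 2; J = -F + 3·K - 3  [with F=2, K=1]  = -2.
Change = 7 − (-2) = 9.

9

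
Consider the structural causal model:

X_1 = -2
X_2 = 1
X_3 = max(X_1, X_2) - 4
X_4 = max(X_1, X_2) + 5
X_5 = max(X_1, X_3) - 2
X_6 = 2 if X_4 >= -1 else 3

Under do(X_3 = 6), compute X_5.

do(X_3=6) replaces the equation X_3 = max(X_1, X_2) - 4 with the constant X_3 = 6.
X_5 = max(X_1, X_3) - 2  [with X_1=-2, X_3=6]  = 4

4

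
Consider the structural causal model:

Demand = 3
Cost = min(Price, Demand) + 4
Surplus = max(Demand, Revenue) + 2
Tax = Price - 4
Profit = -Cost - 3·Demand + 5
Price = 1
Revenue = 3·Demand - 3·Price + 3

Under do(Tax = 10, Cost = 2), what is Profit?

-6

The joint intervention fixes Tax = 10, Cost = 2, removing each variable's own equation.
Profit = -Cost - 3·Demand + 5  [with Cost=2, Demand=3]  = -6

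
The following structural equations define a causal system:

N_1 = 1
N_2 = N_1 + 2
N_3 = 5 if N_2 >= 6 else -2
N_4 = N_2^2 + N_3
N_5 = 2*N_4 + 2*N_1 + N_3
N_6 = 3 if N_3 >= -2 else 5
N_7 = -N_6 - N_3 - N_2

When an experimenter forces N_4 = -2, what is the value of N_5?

Intervening sets N_4 = -2 and removes its equation (N_4 = N_2^2 + N_3).
N_2 = N_1 + 2  [with N_1=1]  = 3
N_3 = 5 if N_2 >= 6 else -2  [with N_2=3]  = -2
N_5 = 2*N_4 + 2*N_1 + N_3  [with N_4=-2, N_1=1, N_3=-2]  = -4

-4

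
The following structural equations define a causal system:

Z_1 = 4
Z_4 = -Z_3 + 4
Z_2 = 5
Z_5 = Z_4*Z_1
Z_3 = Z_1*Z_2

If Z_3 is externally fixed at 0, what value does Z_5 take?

do(Z_3=0) replaces the equation Z_3 = Z_1*Z_2 with the constant Z_3 = 0.
Z_4 = -Z_3 + 4  [with Z_3=0]  = 4
Z_5 = Z_4*Z_1  [with Z_4=4, Z_1=4]  = 16

16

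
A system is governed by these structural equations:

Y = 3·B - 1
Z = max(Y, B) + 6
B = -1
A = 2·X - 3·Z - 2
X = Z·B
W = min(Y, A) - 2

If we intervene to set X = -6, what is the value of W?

Under do(X=-6), the mechanism X = Z·B is discarded; X is fixed at -6.
Y = 3·B - 1  [with B=-1]  = -4
Z = max(Y, B) + 6  [with Y=-4, B=-1]  = 5
A = 2·X - 3·Z - 2  [with X=-6, Z=5]  = -29
W = min(Y, A) - 2  [with Y=-4, A=-29]  = -31

-31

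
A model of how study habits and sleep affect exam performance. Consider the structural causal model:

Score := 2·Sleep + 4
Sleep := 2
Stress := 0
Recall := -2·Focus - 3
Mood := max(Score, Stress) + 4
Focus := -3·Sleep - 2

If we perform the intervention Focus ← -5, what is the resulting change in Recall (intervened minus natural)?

-6

The intervention breaks the incoming arrows to Focus: Focus := -3·Sleep - 2 no longer applies, and Focus = -5.
Recall = -2·Focus - 3  [with Focus=-5]  = 7
Without intervention: Focus = -3·Sleep - 2  [with Sleep=2]  = -8; Recall = -2·Focus - 3  [with Focus=-8]  = 13.
Change = 7 − 13 = -6.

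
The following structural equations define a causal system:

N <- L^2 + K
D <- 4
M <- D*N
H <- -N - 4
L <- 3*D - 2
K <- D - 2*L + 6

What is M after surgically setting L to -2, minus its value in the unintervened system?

-288

Under do(L=-2), the mechanism L <- 3*D - 2 is discarded; L is fixed at -2.
K = D - 2*L + 6  [with D=4, L=-2]  = 14
N = L^2 + K  [with L=-2, K=14]  = 18
M = D*N  [with D=4, N=18]  = 72
Without intervention: L = 3*D - 2  [with D=4]  = 10; K = D - 2*L + 6  [with D=4, L=10]  = -10; N = L^2 + K  [with L=10, K=-10]  = 90; M = D*N  [with D=4, N=90]  = 360.
Change = 72 − 360 = -288.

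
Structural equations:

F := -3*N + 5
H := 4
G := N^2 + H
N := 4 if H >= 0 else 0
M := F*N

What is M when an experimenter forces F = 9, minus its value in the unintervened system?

64

Intervening sets F = 9 and removes its equation (F := -3*N + 5).
N = 4 if H >= 0 else 0  [with H=4]  = 4
M = F*N  [with F=9, N=4]  = 36
Without intervention: N = 4 if H >= 0 else 0  [with H=4]  = 4; F = -3*N + 5  [with N=4]  = -7; M = F*N  [with F=-7, N=4]  = -28.
Change = 36 − (-28) = 64.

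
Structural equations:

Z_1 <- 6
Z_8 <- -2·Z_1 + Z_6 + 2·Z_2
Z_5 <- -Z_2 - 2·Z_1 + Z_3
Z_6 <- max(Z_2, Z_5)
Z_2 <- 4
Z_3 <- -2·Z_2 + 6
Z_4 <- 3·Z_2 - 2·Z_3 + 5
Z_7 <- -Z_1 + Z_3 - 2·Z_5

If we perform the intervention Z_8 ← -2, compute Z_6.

The intervention breaks the incoming arrows to Z_8: Z_8 <- -2·Z_1 + Z_6 + 2·Z_2 no longer applies, and Z_8 = -2.
Z_6 is not downstream of the intervention, so its value is determined by the original equations.
Z_3 = -2·Z_2 + 6  [with Z_2=4]  = -2
Z_5 = -Z_2 - 2·Z_1 + Z_3  [with Z_2=4, Z_1=6, Z_3=-2]  = -18
Z_6 = max(Z_2, Z_5)  [with Z_2=4, Z_5=-18]  = 4

4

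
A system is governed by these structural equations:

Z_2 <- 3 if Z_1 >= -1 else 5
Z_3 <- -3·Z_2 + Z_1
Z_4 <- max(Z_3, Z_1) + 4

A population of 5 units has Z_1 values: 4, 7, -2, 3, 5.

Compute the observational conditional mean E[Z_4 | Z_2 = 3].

8.75

Observing Z_2=3 restricts to units where Z_2's equation naturally yields 3: Z_1 ∈ {4, 7, 3, 5}. In that subpopulation Z_4 = 8, 11, 7, 9, mean 8.75.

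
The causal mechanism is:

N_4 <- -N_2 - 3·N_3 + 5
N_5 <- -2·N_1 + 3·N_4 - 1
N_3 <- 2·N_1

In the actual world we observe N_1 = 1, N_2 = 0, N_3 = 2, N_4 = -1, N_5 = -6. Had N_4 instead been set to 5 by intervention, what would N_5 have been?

Intervening sets N_4 = 5 and removes its equation (N_4 <- -N_2 - 3·N_3 + 5).
N_5 = -2·N_1 + 3·N_4 - 1  [with N_1=1, N_4=5]  = 12

12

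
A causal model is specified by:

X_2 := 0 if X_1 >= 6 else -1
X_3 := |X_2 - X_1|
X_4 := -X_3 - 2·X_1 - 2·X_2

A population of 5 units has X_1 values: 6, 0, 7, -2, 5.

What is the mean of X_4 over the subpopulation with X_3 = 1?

E[X_4|X_3=1] averages over only the 2 units with X_3=1 (X_1 = 0, -2): X_4 = 1, 5, mean 3.

3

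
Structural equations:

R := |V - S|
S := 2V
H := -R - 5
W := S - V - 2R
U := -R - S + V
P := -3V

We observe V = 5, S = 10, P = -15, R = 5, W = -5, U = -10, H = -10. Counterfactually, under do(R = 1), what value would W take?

3

Intervening sets R = 1 and removes its equation (R := |V - S|).
S = 2V  [with V=5]  = 10
W = S - V - 2R  [with S=10, V=5, R=1]  = 3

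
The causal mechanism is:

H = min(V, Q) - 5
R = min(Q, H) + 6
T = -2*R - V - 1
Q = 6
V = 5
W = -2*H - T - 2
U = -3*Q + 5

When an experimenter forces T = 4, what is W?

The intervention breaks the incoming arrows to T: T = -2*R - V - 1 no longer applies, and T = 4.
H = min(V, Q) - 5  [with V=5, Q=6]  = 0
W = -2*H - T - 2  [with H=0, T=4]  = -6

-6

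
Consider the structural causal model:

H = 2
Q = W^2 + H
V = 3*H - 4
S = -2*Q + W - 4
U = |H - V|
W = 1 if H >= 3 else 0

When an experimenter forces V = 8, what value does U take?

6

The intervention breaks the incoming arrows to V: V = 3*H - 4 no longer applies, and V = 8.
U = |H - V|  [with H=2, V=8]  = 6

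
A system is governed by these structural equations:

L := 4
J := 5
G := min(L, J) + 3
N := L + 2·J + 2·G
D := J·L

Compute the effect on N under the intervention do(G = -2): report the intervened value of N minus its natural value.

-18

The intervention breaks the incoming arrows to G: G := min(L, J) + 3 no longer applies, and G = -2.
N = L + 2·J + 2·G  [with L=4, J=5, G=-2]  = 10
Without intervention: G = min(L, J) + 3  [with L=4, J=5]  = 7; N = L + 2·J + 2·G  [with L=4, J=5, G=7]  = 28.
Change = 10 − 28 = -18.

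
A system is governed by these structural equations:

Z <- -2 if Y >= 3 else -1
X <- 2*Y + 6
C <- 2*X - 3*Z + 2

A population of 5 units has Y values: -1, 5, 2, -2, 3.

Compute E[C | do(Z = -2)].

Under do(Z=-2), Z's equation is replaced by Z=-2 for every unit. Per-unit C: 16, 40, 28, 12, 32. Mean = 25.6.

25.6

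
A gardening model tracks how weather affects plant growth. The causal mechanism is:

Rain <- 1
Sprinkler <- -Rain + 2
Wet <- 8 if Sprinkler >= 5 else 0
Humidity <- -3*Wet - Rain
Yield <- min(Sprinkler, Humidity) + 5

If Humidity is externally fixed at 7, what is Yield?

Intervening sets Humidity = 7 and removes its equation (Humidity <- -3*Wet - Rain).
Sprinkler = -Rain + 2  [with Rain=1]  = 1
Yield = min(Sprinkler, Humidity) + 5  [with Sprinkler=1, Humidity=7]  = 6

6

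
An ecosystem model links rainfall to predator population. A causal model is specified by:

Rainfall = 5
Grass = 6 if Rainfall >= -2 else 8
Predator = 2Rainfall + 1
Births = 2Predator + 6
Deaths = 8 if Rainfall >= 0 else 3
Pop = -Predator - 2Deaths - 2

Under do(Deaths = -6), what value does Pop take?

The intervention breaks the incoming arrows to Deaths: Deaths = 8 if Rainfall >= 0 else 3 no longer applies, and Deaths = -6.
Predator = 2Rainfall + 1  [with Rainfall=5]  = 11
Pop = -Predator - 2Deaths - 2  [with Predator=11, Deaths=-6]  = -1

-1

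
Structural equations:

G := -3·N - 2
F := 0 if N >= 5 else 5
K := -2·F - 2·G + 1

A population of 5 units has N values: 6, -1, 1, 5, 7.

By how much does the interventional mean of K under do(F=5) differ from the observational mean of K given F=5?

Every unit gets F=5 under the intervention. K values become 31, -11, 1, 25, 37; E[K|do(F=5)] = 16.6.
Conditioning on F=5 selects the 2 unit(s) with N ∈ {-1, 1}. Their K values: -11, 1. Mean = -5.
Difference = 16.6 − (-5) = 21.6.

21.6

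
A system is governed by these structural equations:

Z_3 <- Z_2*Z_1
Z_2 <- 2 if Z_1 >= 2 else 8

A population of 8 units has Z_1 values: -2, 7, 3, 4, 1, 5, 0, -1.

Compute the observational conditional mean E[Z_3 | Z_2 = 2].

9.5

E[Z_3|Z_2=2] averages over only the 4 units with Z_2=2 (Z_1 = 7, 3, 4, 5): Z_3 = 14, 6, 8, 10, mean 9.5.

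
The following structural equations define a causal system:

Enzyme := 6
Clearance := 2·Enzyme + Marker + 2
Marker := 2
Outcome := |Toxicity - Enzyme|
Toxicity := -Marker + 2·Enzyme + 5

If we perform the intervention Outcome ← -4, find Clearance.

16

The intervention breaks the incoming arrows to Outcome: Outcome := |Toxicity - Enzyme| no longer applies, and Outcome = -4.
Since Clearance is not a descendant of the intervened variable, it is unaffected.
Clearance = 2·Enzyme + Marker + 2  [with Enzyme=6, Marker=2]  = 16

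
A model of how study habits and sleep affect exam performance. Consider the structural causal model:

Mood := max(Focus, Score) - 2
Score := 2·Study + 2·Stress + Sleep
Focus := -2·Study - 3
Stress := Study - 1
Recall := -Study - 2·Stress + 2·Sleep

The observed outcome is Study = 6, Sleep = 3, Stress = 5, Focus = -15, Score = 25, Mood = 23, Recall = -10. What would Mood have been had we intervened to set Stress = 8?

29

The intervention breaks the incoming arrows to Stress: Stress := Study - 1 no longer applies, and Stress = 8.
Focus = -2·Study - 3  [with Study=6]  = -15
Score = 2·Study + 2·Stress + Sleep  [with Study=6, Stress=8, Sleep=3]  = 31
Mood = max(Focus, Score) - 2  [with Focus=-15, Score=31]  = 29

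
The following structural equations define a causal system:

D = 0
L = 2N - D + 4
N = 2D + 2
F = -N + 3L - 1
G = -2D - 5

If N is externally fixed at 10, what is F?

61

do(N=10) replaces the equation N = 2D + 2 with the constant N = 10.
L = 2N - D + 4  [with N=10, D=0]  = 24
F = -N + 3L - 1  [with N=10, L=24]  = 61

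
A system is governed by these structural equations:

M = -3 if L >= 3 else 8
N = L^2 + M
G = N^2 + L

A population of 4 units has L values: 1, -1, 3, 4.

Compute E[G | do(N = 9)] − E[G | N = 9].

do(N=9) breaks N's dependence on L. With N=9 fixed, G across the units is 82, 80, 84, 85, mean 82.75.
Conditioning on N=9 selects the 2 unit(s) with L ∈ {1, -1}. Their G values: 82, 80. Mean = 81.
Difference = 82.75 − 81 = 1.75.

1.75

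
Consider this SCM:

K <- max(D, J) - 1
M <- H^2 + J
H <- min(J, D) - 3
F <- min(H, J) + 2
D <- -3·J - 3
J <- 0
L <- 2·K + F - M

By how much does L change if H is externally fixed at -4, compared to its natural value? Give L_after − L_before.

22

The intervention breaks the incoming arrows to H: H <- min(J, D) - 3 no longer applies, and H = -4.
D = -3·J - 3  [with J=0]  = -3
K = max(D, J) - 1  [with D=-3, J=0]  = -1
M = H^2 + J  [with H=-4, J=0]  = 16
F = min(H, J) + 2  [with H=-4, J=0]  = -2
L = 2·K + F - M  [with K=-1, F=-2, M=16]  = -20
Without intervention: D = -3·J - 3  [with J=0]  = -3; H = min(J, D) - 3  [with J=0, D=-3]  = -6; K = max(D, J) - 1  [with D=-3, J=0]  = -1; M = H^2 + J  [with H=-6, J=0]  = 36; F = min(H, J) + 2  [with H=-6, J=0]  = -4; L = 2·K + F - M  [with K=-1, F=-4, M=36]  = -42.
Change = -20 − (-42) = 22.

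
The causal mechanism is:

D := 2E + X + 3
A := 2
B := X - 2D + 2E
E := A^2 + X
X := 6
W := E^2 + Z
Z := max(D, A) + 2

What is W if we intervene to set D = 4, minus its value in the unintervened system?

-25

The intervention breaks the incoming arrows to D: D := 2E + X + 3 no longer applies, and D = 4.
E = A^2 + X  [with A=2, X=6]  = 10
Z = max(D, A) + 2  [with D=4, A=2]  = 6
W = E^2 + Z  [with E=10, Z=6]  = 106
Without intervention: E = A^2 + X  [with A=2, X=6]  = 10; D = 2E + X + 3  [with E=10, X=6]  = 29; Z = max(D, A) + 2  [with D=29, A=2]  = 31; W = E^2 + Z  [with E=10, Z=31]  = 131.
Change = 106 − 131 = -25.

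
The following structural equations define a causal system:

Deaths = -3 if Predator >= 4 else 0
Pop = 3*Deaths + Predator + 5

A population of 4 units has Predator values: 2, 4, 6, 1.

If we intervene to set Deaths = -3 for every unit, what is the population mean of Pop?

-0.75

do(Deaths=-3) breaks Deaths's dependence on Predator. With Deaths=-3 fixed, Pop across the units is -2, 0, 2, -3, mean -0.75.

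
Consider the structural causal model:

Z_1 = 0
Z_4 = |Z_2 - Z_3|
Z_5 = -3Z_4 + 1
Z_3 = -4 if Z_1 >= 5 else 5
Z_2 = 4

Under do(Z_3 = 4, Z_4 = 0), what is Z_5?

Setting Z_3 = 4, Z_4 = 0 by intervention discards those variables' equations.
Z_5 = -3Z_4 + 1  [with Z_4=0]  = 1

1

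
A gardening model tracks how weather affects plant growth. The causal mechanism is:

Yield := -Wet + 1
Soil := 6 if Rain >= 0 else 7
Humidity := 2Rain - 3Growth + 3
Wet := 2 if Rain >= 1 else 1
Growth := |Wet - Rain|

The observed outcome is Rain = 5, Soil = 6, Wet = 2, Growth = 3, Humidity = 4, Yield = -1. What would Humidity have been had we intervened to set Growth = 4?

1

Intervening sets Growth = 4 and removes its equation (Growth := |Wet - Rain|).
Humidity = 2Rain - 3Growth + 3  [with Rain=5, Growth=4]  = 1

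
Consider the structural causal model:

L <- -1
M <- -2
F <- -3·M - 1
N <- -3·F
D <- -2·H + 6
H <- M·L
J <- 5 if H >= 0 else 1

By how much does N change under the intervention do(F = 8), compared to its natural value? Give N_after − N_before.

-9

Intervening sets F = 8 and removes its equation (F <- -3·M - 1).
N = -3·F  [with F=8]  = -24
Without intervention: F = -3·M - 1  [with M=-2]  = 5; N = -3·F  [with F=5]  = -15.
Change = -24 − (-15) = -9.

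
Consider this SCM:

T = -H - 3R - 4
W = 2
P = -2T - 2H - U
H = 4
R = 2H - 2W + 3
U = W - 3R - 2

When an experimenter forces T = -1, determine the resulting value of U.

The intervention breaks the incoming arrows to T: T = -H - 3R - 4 no longer applies, and T = -1.
Since U is not a descendant of the intervened variable, it is unaffected.
R = 2H - 2W + 3  [with H=4, W=2]  = 7
U = W - 3R - 2  [with W=2, R=7]  = -21

-21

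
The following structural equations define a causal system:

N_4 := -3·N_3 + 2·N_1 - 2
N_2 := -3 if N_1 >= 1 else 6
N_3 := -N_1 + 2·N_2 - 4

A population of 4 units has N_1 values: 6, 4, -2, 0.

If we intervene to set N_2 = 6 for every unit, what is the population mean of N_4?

Every unit gets N_2=6 under the intervention. N_4 values become 4, -6, -36, -26; E[N_4|do(N_2=6)] = -16.

-16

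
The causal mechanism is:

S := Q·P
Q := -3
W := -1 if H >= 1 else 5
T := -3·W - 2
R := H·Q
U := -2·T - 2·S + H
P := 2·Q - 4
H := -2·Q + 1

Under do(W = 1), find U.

do(W=1) replaces the equation W := -1 if H >= 1 else 5 with the constant W = 1.
H = -2·Q + 1  [with Q=-3]  = 7
P = 2·Q - 4  [with Q=-3]  = -10
S = Q·P  [with Q=-3, P=-10]  = 30
T = -3·W - 2  [with W=1]  = -5
U = -2·T - 2·S + H  [with T=-5, S=30, H=7]  = -43

-43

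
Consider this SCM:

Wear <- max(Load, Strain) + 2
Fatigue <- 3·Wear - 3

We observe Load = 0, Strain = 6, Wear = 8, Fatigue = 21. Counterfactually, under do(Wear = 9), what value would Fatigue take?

The intervention breaks the incoming arrows to Wear: Wear <- max(Load, Strain) + 2 no longer applies, and Wear = 9.
Fatigue = 3·Wear - 3  [with Wear=9]  = 24

24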